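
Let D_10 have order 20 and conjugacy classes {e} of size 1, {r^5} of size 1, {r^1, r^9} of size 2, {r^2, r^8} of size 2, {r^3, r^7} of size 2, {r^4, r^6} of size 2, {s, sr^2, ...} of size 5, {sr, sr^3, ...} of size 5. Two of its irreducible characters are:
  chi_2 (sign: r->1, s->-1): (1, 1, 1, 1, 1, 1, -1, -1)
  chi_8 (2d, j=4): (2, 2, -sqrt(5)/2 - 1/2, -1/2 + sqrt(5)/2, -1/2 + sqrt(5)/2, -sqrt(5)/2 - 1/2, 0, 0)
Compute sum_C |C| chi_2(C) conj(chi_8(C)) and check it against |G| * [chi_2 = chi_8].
Sum = 0; so <chi_2, chi_8> = 0 (distinct irreducibles are orthogonal).

Argument: Compute term by term over conjugacy classes (|C| * chi_2(C) * conj(chi_8(C))):
  1*(1)*conj(2) + 1*(1)*conj(2) + 2*(1)*conj(-sqrt(5)/2 - 1/2) + 2*(1)*conj(-1/2 + sqrt(5)/2) + 2*(1)*conj(-1/2 + sqrt(5)/2) + 2*(1)*conj(-sqrt(5)/2 - 1/2) + 5*(-1)*conj(0) + 5*(-1)*conj(0)
  = (2) + (2) + (-sqrt(5) - 1) + (-1 + sqrt(5)) + (-1 + sqrt(5)) + (-sqrt(5) - 1) + (0) + (0)
  = 0.
Dividing by |G| = 20 gives 0/20 = 0, matching the row-orthogonality relation <chi_2, chi_8> = [chi_2 = chi_8].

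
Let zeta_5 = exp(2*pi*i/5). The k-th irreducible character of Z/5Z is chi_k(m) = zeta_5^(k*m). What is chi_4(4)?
chi_4(4) = zeta_5^16 = exp(2*I*pi/5)

Derivation: chi_4(4) = zeta_5^(4*4) = zeta_5^16. Since zeta_5^5 = 1, this equals zeta_5^1 = exp(2*pi*i*1/5) = exp(2*I*pi/5).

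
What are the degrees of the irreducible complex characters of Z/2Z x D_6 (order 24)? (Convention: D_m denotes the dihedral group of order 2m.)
Dimensions: 1, 1, 1, 1, 1, 1, 1, 1, 2, 2, 2, 2

Why: There are 12 irreducibles (= number of conjugacy classes). Their dimensions d_i satisfy sum d_i^2 = |G| = 24: 1 + 1 + 1 + 1 + 1 + 1 + 1 + 1 + 4 + 4 + 4 + 4 = 24. (For the product with Z/2Z: each of the 2 1-dim characters of Z/2Z tensors with each irrep of D_6, giving 2 copies of each D_6-dimension.)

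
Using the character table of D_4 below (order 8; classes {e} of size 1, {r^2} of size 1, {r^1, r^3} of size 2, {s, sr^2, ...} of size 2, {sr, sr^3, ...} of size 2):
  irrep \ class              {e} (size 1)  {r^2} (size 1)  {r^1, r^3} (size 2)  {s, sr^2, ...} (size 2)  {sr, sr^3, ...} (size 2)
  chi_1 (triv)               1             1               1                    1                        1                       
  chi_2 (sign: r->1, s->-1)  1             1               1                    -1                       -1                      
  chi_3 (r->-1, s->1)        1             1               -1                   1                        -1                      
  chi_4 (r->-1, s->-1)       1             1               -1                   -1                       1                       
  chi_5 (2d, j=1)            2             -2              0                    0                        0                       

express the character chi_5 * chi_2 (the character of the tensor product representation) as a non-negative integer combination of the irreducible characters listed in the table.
chi_5 tensor chi_2 = chi_5 (all other irreducibles have multiplicity 0).

Proof sketch: The character of a tensor product is the pointwise product (chi_5 * chi_2)(C) = chi_5(C) * chi_2(C):
  {e}: (2)*(1), {r^2}: (-2)*(1), {r^1, r^3}: (0)*(1), {s, sr^2, ...}: (0)*(-1), {sr, sr^3, ...}: (0)*(-1)
so (chi_5 * chi_2) takes values
  {e} -> 2, {r^2} -> -2, {r^1, r^3} -> 0, {s, sr^2, ...} -> 0, {sr, sr^3, ...} -> 0.
Now take the inner product of this character with each irreducible chi from the table, <chi_5*chi_2, chi> = (1/8) sum_C |C| (chi_5*chi_2)(C) conj(chi(C)):
  <chi_5*chi_2, chi_1> = (1/8)[1*(2)*conj(1) + 1*(-2)*conj(1) + 2*(0)*conj(1) + 2*(0)*conj(1) + 2*(0)*conj(1)]
      = (1/8)[(2) + (-2) + (0) + (0) + (0)] = 0/8 = 0
  <chi_5*chi_2, chi_2> = (1/8)[1*(2)*conj(1) + 1*(-2)*conj(1) + 2*(0)*conj(1) + 2*(0)*conj(-1) + 2*(0)*conj(-1)]
      = (1/8)[(2) + (-2) + (0) + (0) + (0)] = 0/8 = 0
  <chi_5*chi_2, chi_3> = (1/8)[1*(2)*conj(1) + 1*(-2)*conj(1) + 2*(0)*conj(-1) + 2*(0)*conj(1) + 2*(0)*conj(-1)]
      = (1/8)[(2) + (-2) + (0) + (0) + (0)] = 0/8 = 0
  <chi_5*chi_2, chi_4> = (1/8)[1*(2)*conj(1) + 1*(-2)*conj(1) + 2*(0)*conj(-1) + 2*(0)*conj(-1) + 2*(0)*conj(1)]
      = (1/8)[(2) + (-2) + (0) + (0) + (0)] = 0/8 = 0
  <chi_5*chi_2, chi_5> = (1/8)[1*(2)*conj(2) + 1*(-2)*conj(-2) + 2*(0)*conj(0) + 2*(0)*conj(0) + 2*(0)*conj(0)]
      = (1/8)[(4) + (4) + (0) + (0) + (0)] = 8/8 = 1
Hence the multiplicities are chi_5: 1. Dimension check: dim(chi_5)*dim(chi_2) = 2*1 = 2 and sum (mult * dim) = 1*2 = 2.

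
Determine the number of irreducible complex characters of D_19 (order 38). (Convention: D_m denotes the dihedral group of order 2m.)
11

Justification: The number of irreducible complex representations of a finite group equals its number of conjugacy classes. D_19 has 11 conjugacy classes ((n+3)/2 for n odd), so D_19 (order 38) has exactly 11 irreducible complex representations.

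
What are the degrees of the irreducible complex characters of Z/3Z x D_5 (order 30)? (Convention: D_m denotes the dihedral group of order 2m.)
Dimensions: 1, 1, 1, 1, 1, 1, 2, 2, 2, 2, 2, 2

Solution. There are 12 irreducibles (= number of conjugacy classes). Their dimensions d_i satisfy sum d_i^2 = |G| = 30: 1 + 1 + 1 + 1 + 1 + 1 + 4 + 4 + 4 + 4 + 4 + 4 = 30. (For the product with Z/3Z: each of the 3 1-dim characters of Z/3Z tensors with each irrep of D_5, giving 3 copies of each D_5-dimension.)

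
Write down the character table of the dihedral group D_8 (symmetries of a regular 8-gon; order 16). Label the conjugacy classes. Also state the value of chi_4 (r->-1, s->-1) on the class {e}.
Conjugacy classes: {e} of size 1, {r^4} of size 1, {r^1, r^7} of size 2, {r^2, r^6} of size 2, {r^3, r^5} of size 2, {s, sr^2, ...} of size 4, {sr, sr^3, ...} of size 4.
Character table:
  irrep \ class              {e} (size 1)  {r^4} (size 1)  {r^1, r^7} (size 2)  {r^2, r^6} (size 2)  {r^3, r^5} (size 2)  {s, sr^2, ...} (size 4)  {sr, sr^3, ...} (size 4)
  chi_1 (triv)               1             1               1                    1                    1                    1                        1                       
  chi_2 (sign: r->1, s->-1)  1             1               1                    1                    1                    -1                       -1                      
  chi_3 (r->-1, s->1)        1             1               -1                   1                    -1                   1                        -1                      
  chi_4 (r->-1, s->-1)       1             1               -1                   1                    -1                   -1                       1                       
  chi_5 (2d, j=1)            2             -2              sqrt(2)              0                    -sqrt(2)             0                        0                       
  chi_6 (2d, j=2)            2             2               0                    -2                   0                    0                        0                       
  chi_7 (2d, j=3)            2             -2              -sqrt(2)             0                    sqrt(2)              0                        0                       

Spot check: chi_4 (r->-1, s->-1) on {e} = 1.

Argument: D_8 has order 2*8 = 16 with 7 conjugacy classes, hence 7 irreducibles. Sum of squared dims 1 + 1 + 1 + 1 + 4 + 4 + 4 = 16 = |G|. Linear characters come from the abelianisation; the 2-dimensional irreps have character r^k -> 2*cos(2*pi*j*k/8), reflections -> 0.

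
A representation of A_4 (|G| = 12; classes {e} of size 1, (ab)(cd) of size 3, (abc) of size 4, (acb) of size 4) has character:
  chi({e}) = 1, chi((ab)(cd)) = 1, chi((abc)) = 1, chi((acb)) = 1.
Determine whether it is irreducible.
Irreducible: <chi, chi> = 1.

Argument: <chi, chi> = (1/|G|) sum_C |C| * |chi(C)|^2 = (1/12)[1*|1|^2 + 3*|1|^2 + 4*|1|^2 + 4*|1|^2]
  = (1/12)[(1) + (3) + (4) + (4)] = 12/12 = 1.
(Exp terms are combined using exp(i*s)*conj(exp(i*t)) = exp(i*(s-t)), and sums of them are collapsed using the identity that for every m > 1 the m distinct m-th roots of unity sum to 0, e.g. 1 + exp(2*I*pi/3) + exp(-2*I*pi/3) = 0.)
A character is irreducible iff <chi, chi> = 1, so this representation is irreducible.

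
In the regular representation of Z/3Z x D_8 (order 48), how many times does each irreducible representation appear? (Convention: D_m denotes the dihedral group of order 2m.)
Each irreducible V_i of dimension d_i appears with multiplicity d_i, i.e. rho_reg = (direct sum over all irreducibles V_i) d_i V_i. The irreducible dimensions for Z/3Z x D_8 are 1, 1, 1, 1, 1, 1, 1, 1, 1, 1, 1, 1, 2, 2, 2, 2, 2, 2, 2, 2, 2: 12 irreducibles of dimension 1, each with multiplicity 1; 9 irreducibles of dimension 2, each with multiplicity 2. Total dimension 12*1*1 + 9*2*2 = 48 = |G|.

Explanation: General theorem: in the regular representation of a finite group G, each irreducible appears with multiplicity equal to its dimension. Check: dim(rho_reg) = sum d_i^2 = 1 + 1 + 1 + 1 + 1 + 1 + 1 + 1 + 1 + 1 + 1 + 1 + 4 + 4 + 4 + 4 + 4 + 4 + 4 + 4 + 4 = 48 = |G|.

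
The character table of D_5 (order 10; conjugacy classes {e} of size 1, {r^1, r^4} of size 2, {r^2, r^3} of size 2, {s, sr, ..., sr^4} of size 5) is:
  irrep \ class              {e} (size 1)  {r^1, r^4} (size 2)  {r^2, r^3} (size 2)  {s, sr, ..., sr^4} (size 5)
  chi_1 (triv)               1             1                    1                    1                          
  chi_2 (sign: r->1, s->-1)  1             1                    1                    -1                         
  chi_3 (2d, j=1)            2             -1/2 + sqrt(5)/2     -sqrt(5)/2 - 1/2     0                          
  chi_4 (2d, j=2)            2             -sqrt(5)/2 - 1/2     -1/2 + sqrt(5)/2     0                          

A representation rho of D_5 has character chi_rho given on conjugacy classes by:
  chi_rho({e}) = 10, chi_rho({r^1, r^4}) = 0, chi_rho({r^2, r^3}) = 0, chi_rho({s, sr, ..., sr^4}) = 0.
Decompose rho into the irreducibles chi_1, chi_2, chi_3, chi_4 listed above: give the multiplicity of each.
Multiplicities: chi_1: 1, chi_2: 1, chi_3: 2, chi_4: 2.

Use <chi_rho, chi> = (1/|G|) sum_C |C| * chi_rho(C) * conj(chi(C)) with |G| = 10 for each irreducible chi in the table:
  <chi_rho, chi_1> = (1/10)[1*(10)*conj(1) + 2*(0)*conj(1) + 2*(0)*conj(1) + 5*(0)*conj(1)]
      = (1/10)[(10) + (0) + (0) + (0)] = 10/10 = 1
  <chi_rho, chi_2> = (1/10)[1*(10)*conj(1) + 2*(0)*conj(1) + 2*(0)*conj(1) + 5*(0)*conj(-1)]
      = (1/10)[(10) + (0) + (0) + (0)] = 10/10 = 1
  <chi_rho, chi_3> = (1/10)[1*(10)*conj(2) + 2*(0)*conj(-1/2 + sqrt(5)/2) + 2*(0)*conj(-sqrt(5)/2 - 1/2) + 5*(0)*conj(0)]
      = (1/10)[(20) + (0) + (0) + (0)] = 20/10 = 2
  <chi_rho, chi_4> = (1/10)[1*(10)*conj(2) + 2*(0)*conj(-sqrt(5)/2 - 1/2) + 2*(0)*conj(-1/2 + sqrt(5)/2) + 5*(0)*conj(0)]
      = (1/10)[(20) + (0) + (0) + (0)] = 20/10 = 2
Dimension check: dim(rho) = sum (mult * dim) = 1*1 + 1*1 + 2*2 + 2*2 = 10 = chi_rho(e) = 10.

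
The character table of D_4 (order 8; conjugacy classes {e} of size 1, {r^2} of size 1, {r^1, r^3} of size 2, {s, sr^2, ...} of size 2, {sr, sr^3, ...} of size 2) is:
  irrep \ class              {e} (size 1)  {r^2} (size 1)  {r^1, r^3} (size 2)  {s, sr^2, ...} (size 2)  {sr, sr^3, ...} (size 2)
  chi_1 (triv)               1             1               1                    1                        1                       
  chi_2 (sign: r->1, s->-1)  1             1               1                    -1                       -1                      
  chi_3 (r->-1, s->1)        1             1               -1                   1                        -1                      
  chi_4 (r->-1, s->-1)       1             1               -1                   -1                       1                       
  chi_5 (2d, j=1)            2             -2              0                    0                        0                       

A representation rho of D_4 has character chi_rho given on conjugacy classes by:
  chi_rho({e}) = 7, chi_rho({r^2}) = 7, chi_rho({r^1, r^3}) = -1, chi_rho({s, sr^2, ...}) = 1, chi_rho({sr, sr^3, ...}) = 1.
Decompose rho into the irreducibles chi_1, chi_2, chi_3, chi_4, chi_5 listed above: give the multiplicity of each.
Multiplicities: chi_1: 2, chi_2: 1, chi_3: 2, chi_4: 2, chi_5: 0.

Proof sketch: Use <chi_rho, chi> = (1/|G|) sum_C |C| * chi_rho(C) * conj(chi(C)) with |G| = 8 for each irreducible chi in the table:
  <chi_rho, chi_1> = (1/8)[1*(7)*conj(1) + 1*(7)*conj(1) + 2*(-1)*conj(1) + 2*(1)*conj(1) + 2*(1)*conj(1)]
      = (1/8)[(7) + (7) + (-2) + (2) + (2)] = 16/8 = 2
  <chi_rho, chi_2> = (1/8)[1*(7)*conj(1) + 1*(7)*conj(1) + 2*(-1)*conj(1) + 2*(1)*conj(-1) + 2*(1)*conj(-1)]
      = (1/8)[(7) + (7) + (-2) + (-2) + (-2)] = 8/8 = 1
  <chi_rho, chi_3> = (1/8)[1*(7)*conj(1) + 1*(7)*conj(1) + 2*(-1)*conj(-1) + 2*(1)*conj(1) + 2*(1)*conj(-1)]
      = (1/8)[(7) + (7) + (2) + (2) + (-2)] = 16/8 = 2
  <chi_rho, chi_4> = (1/8)[1*(7)*conj(1) + 1*(7)*conj(1) + 2*(-1)*conj(-1) + 2*(1)*conj(-1) + 2*(1)*conj(1)]
      = (1/8)[(7) + (7) + (2) + (-2) + (2)] = 16/8 = 2
  <chi_rho, chi_5> = (1/8)[1*(7)*conj(2) + 1*(7)*conj(-2) + 2*(-1)*conj(0) + 2*(1)*conj(0) + 2*(1)*conj(0)]
      = (1/8)[(14) + (-14) + (0) + (0) + (0)] = 0/8 = 0
Dimension check: dim(rho) = sum (mult * dim) = 2*1 + 1*1 + 2*1 + 2*1 + 0*2 = 7 = chi_rho(e) = 7.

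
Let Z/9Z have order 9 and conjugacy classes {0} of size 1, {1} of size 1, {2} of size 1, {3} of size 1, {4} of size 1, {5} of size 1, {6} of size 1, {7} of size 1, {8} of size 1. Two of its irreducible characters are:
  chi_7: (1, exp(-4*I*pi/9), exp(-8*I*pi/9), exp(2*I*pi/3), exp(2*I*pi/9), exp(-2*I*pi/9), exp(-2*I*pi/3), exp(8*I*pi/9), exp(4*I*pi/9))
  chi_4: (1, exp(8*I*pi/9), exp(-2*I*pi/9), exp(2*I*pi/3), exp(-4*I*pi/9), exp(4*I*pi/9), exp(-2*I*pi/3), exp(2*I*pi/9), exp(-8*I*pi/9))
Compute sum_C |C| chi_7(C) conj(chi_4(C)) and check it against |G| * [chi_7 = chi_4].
Sum = 0; so <chi_7, chi_4> = 0 (distinct irreducibles are orthogonal).

Explanation: Compute term by term over conjugacy classes (|C| * chi_7(C) * conj(chi_4(C))):
  1*(1)*conj(1) + 1*(exp(-4*I*pi/9))*conj(exp(8*I*pi/9)) + 1*(exp(-8*I*pi/9))*conj(exp(-2*I*pi/9)) + 1*(exp(2*I*pi/3))*conj(exp(2*I*pi/3)) + 1*(exp(2*I*pi/9))*conj(exp(-4*I*pi/9)) + 1*(exp(-2*I*pi/9))*conj(exp(4*I*pi/9)) + 1*(exp(-2*I*pi/3))*conj(exp(-2*I*pi/3)) + 1*(exp(8*I*pi/9))*conj(exp(2*I*pi/9)) + 1*(exp(4*I*pi/9))*conj(exp(-8*I*pi/9))
  = (1) + (exp(2*I*pi/3)) + (exp(-2*I*pi/3)) + (1) + (exp(2*I*pi/3)) + (exp(-2*I*pi/3)) + (1) + (exp(2*I*pi/3)) + (exp(-2*I*pi/3))
  = 0.
(Exp terms are combined using exp(i*s)*conj(exp(i*t)) = exp(i*(s-t)), and sums of them are collapsed using the identity that for every m > 1 the m distinct m-th roots of unity sum to 0, e.g. 1 + exp(2*I*pi/3) + exp(-2*I*pi/3) = 0.)
Dividing by |G| = 9 gives 0/9 = 0, matching the row-orthogonality relation <chi_7, chi_4> = [chi_7 = chi_4].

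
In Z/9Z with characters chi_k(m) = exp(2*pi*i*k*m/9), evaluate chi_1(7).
chi_1(7) = zeta_9^7 = exp(-4*I*pi/9)

Details: chi_1(7) = zeta_9^(1*7) = zeta_9^7. Since zeta_9^9 = 1, this equals zeta_9^7 = exp(2*pi*i*7/9) = exp(-4*I*pi/9).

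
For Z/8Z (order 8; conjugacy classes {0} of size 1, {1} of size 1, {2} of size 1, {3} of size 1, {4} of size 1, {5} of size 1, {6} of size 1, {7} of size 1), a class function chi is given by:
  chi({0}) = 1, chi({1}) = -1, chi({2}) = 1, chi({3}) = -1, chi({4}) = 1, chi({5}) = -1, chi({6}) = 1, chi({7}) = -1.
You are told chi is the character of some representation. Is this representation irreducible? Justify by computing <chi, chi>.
Irreducible: <chi, chi> = 1.

Justification: <chi, chi> = (1/|G|) sum_C |C| * |chi(C)|^2 = (1/8)[1*|1|^2 + 1*|-1|^2 + 1*|1|^2 + 1*|-1|^2 + 1*|1|^2 + 1*|-1|^2 + 1*|1|^2 + 1*|-1|^2]
  = (1/8)[(1) + (1) + (1) + (1) + (1) + (1) + (1) + (1)] = 8/8 = 1.
(Exp terms are combined using exp(i*s)*conj(exp(i*t)) = exp(i*(s-t)), and sums of them are collapsed using the identity that for every m > 1 the m distinct m-th roots of unity sum to 0, e.g. 1 + exp(2*I*pi/3) + exp(-2*I*pi/3) = 0.)
A character is irreducible iff <chi, chi> = 1, so this representation is irreducible.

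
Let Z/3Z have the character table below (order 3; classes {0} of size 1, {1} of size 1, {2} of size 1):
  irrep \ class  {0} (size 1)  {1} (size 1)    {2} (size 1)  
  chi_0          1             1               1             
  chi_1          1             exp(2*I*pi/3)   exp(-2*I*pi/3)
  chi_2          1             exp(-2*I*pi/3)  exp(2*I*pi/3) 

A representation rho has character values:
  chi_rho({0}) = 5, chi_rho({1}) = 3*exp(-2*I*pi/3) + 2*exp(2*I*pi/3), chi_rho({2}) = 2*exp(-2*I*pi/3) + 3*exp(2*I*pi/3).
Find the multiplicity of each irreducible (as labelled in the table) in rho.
Multiplicities: chi_0: 0, chi_1: 2, chi_2: 3.

Why: Use <chi_rho, chi> = (1/|G|) sum_C |C| * chi_rho(C) * conj(chi(C)) with |G| = 3 for each irreducible chi in the table:
  <chi_rho, chi_0> = (1/3)[1*(5)*conj(1) + 1*(3*exp(-2*I*pi/3) + 2*exp(2*I*pi/3))*conj(1) + 1*(2*exp(-2*I*pi/3) + 3*exp(2*I*pi/3))*conj(1)]
      = (1/3)[(5) + (3*exp(-2*I*pi/3) + 2*exp(2*I*pi/3)) + (2*exp(-2*I*pi/3) + 3*exp(2*I*pi/3))] = 0/3 = 0
  <chi_rho, chi_1> = (1/3)[1*(5)*conj(1) + 1*(3*exp(-2*I*pi/3) + 2*exp(2*I*pi/3))*conj(exp(2*I*pi/3)) + 1*(2*exp(-2*I*pi/3) + 3*exp(2*I*pi/3))*conj(exp(-2*I*pi/3))]
      = (1/3)[(5) + (2 + 3*exp(2*I*pi/3)) + (2 + 3*exp(-2*I*pi/3))] = 6/3 = 2
  <chi_rho, chi_2> = (1/3)[1*(5)*conj(1) + 1*(3*exp(-2*I*pi/3) + 2*exp(2*I*pi/3))*conj(exp(-2*I*pi/3)) + 1*(2*exp(-2*I*pi/3) + 3*exp(2*I*pi/3))*conj(exp(2*I*pi/3))]
      = (1/3)[(5) + (3 + 2*exp(-2*I*pi/3)) + (3 + 2*exp(2*I*pi/3))] = 9/3 = 3
(Exp terms are combined using exp(i*s)*conj(exp(i*t)) = exp(i*(s-t)), and sums of them are collapsed using the identity that for every m > 1 the m distinct m-th roots of unity sum to 0, e.g. 1 + exp(2*I*pi/3) + exp(-2*I*pi/3) = 0.)
Dimension check: dim(rho) = sum (mult * dim) = 0*1 + 2*1 + 3*1 = 5 = chi_rho(e) = 5.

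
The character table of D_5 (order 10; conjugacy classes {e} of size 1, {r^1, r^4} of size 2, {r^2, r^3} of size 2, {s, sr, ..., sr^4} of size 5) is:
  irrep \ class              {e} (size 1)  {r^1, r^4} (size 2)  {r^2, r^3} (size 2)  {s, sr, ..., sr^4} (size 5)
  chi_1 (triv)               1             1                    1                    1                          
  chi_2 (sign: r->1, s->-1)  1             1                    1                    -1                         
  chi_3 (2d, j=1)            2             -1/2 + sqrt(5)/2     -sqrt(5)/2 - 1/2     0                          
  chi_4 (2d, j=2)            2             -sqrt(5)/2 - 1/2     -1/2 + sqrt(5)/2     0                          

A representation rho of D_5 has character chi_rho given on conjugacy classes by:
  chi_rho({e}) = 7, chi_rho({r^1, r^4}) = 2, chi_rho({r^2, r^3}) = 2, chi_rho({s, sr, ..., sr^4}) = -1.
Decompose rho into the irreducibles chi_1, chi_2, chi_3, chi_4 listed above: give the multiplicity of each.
Multiplicities: chi_1: 1, chi_2: 2, chi_3: 1, chi_4: 1.

Use <chi_rho, chi> = (1/|G|) sum_C |C| * chi_rho(C) * conj(chi(C)) with |G| = 10 for each irreducible chi in the table:
  <chi_rho, chi_1> = (1/10)[1*(7)*conj(1) + 2*(2)*conj(1) + 2*(2)*conj(1) + 5*(-1)*conj(1)]
      = (1/10)[(7) + (4) + (4) + (-5)] = 10/10 = 1
  <chi_rho, chi_2> = (1/10)[1*(7)*conj(1) + 2*(2)*conj(1) + 2*(2)*conj(1) + 5*(-1)*conj(-1)]
      = (1/10)[(7) + (4) + (4) + (5)] = 20/10 = 2
  <chi_rho, chi_3> = (1/10)[1*(7)*conj(2) + 2*(2)*conj(-1/2 + sqrt(5)/2) + 2*(2)*conj(-sqrt(5)/2 - 1/2) + 5*(-1)*conj(0)]
      = (1/10)[(14) + (-2 + 2*sqrt(5)) + (-2*sqrt(5) - 2) + (0)] = 10/10 = 1
  <chi_rho, chi_4> = (1/10)[1*(7)*conj(2) + 2*(2)*conj(-sqrt(5)/2 - 1/2) + 2*(2)*conj(-1/2 + sqrt(5)/2) + 5*(-1)*conj(0)]
      = (1/10)[(14) + (-2*sqrt(5) - 2) + (-2 + 2*sqrt(5)) + (0)] = 10/10 = 1
Dimension check: dim(rho) = sum (mult * dim) = 1*1 + 2*1 + 1*2 + 1*2 = 7 = chi_rho(e) = 7.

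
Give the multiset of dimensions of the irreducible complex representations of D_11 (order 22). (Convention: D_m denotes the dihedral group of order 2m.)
Dimensions: 1, 1, 2, 2, 2, 2, 2

Argument: There are 7 irreducibles (= number of conjugacy classes). Their dimensions d_i satisfy sum d_i^2 = |G| = 22: 1 + 1 + 4 + 4 + 4 + 4 + 4 = 22.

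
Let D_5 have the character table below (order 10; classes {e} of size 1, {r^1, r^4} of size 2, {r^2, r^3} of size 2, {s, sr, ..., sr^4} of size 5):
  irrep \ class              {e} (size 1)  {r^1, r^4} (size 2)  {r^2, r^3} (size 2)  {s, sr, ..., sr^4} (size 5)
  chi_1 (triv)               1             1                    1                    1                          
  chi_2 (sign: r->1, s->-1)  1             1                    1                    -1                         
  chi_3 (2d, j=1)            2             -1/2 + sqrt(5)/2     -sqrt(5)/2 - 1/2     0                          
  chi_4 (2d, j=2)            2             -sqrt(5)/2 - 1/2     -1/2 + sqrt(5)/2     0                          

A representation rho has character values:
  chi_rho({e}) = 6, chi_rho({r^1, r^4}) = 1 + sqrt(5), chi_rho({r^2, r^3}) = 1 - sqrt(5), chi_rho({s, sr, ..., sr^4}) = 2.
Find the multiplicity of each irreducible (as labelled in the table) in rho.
Multiplicities: chi_1: 2, chi_2: 0, chi_3: 2, chi_4: 0.

Details: Use <chi_rho, chi> = (1/|G|) sum_C |C| * chi_rho(C) * conj(chi(C)) with |G| = 10 for each irreducible chi in the table:
  <chi_rho, chi_1> = (1/10)[1*(6)*conj(1) + 2*(1 + sqrt(5))*conj(1) + 2*(1 - sqrt(5))*conj(1) + 5*(2)*conj(1)]
      = (1/10)[(6) + (2 + 2*sqrt(5)) + (2 - 2*sqrt(5)) + (10)] = 20/10 = 2
  <chi_rho, chi_2> = (1/10)[1*(6)*conj(1) + 2*(1 + sqrt(5))*conj(1) + 2*(1 - sqrt(5))*conj(1) + 5*(2)*conj(-1)]
      = (1/10)[(6) + (2 + 2*sqrt(5)) + (2 - 2*sqrt(5)) + (-10)] = 0/10 = 0
  <chi_rho, chi_3> = (1/10)[1*(6)*conj(2) + 2*(1 + sqrt(5))*conj(-1/2 + sqrt(5)/2) + 2*(1 - sqrt(5))*conj(-sqrt(5)/2 - 1/2) + 5*(2)*conj(0)]
      = (1/10)[(12) + (4) + (4) + (0)] = 20/10 = 2
  <chi_rho, chi_4> = (1/10)[1*(6)*conj(2) + 2*(1 + sqrt(5))*conj(-sqrt(5)/2 - 1/2) + 2*(1 - sqrt(5))*conj(-1/2 + sqrt(5)/2) + 5*(2)*conj(0)]
      = (1/10)[(12) + (-6 - 2*sqrt(5)) + (-6 + 2*sqrt(5)) + (0)] = 0/10 = 0
Dimension check: dim(rho) = sum (mult * dim) = 2*1 + 0*1 + 2*2 + 0*2 = 6 = chi_rho(e) = 6.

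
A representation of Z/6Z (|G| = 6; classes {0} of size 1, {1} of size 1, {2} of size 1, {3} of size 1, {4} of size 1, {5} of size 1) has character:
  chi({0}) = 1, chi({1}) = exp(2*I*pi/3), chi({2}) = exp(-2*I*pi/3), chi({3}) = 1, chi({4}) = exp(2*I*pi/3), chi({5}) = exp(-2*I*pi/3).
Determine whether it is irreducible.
Irreducible: <chi, chi> = 1.

Reasoning: <chi, chi> = (1/|G|) sum_C |C| * |chi(C)|^2 = (1/6)[1*|1|^2 + 1*|exp(2*I*pi/3)|^2 + 1*|exp(-2*I*pi/3)|^2 + 1*|1|^2 + 1*|exp(2*I*pi/3)|^2 + 1*|exp(-2*I*pi/3)|^2]
  = (1/6)[(1) + (1) + (1) + (1) + (1) + (1)] = 6/6 = 1.
(Exp terms are combined using exp(i*s)*conj(exp(i*t)) = exp(i*(s-t)), and sums of them are collapsed using the identity that for every m > 1 the m distinct m-th roots of unity sum to 0, e.g. 1 + exp(2*I*pi/3) + exp(-2*I*pi/3) = 0.)
A character is irreducible iff <chi, chi> = 1, so this representation is irreducible.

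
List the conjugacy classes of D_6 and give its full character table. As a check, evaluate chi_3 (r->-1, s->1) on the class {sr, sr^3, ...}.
Conjugacy classes: {e} of size 1, {r^3} of size 1, {r^1, r^5} of size 2, {r^2, r^4} of size 2, {s, sr^2, ...} of size 3, {sr, sr^3, ...} of size 3.
Character table:
  irrep \ class              {e} (size 1)  {r^3} (size 1)  {r^1, r^5} (size 2)  {r^2, r^4} (size 2)  {s, sr^2, ...} (size 3)  {sr, sr^3, ...} (size 3)
  chi_1 (triv)               1             1               1                    1                    1                        1                       
  chi_2 (sign: r->1, s->-1)  1             1               1                    1                    -1                       -1                      
  chi_3 (r->-1, s->1)        1             -1              -1                   1                    1                        -1                      
  chi_4 (r->-1, s->-1)       1             -1              -1                   1                    -1                       1                       
  chi_5 (2d, j=1)            2             -2              1                    -1                   0                        0                       
  chi_6 (2d, j=2)            2             2               -1                   -1                   0                        0                       

Spot check: chi_3 (r->-1, s->1) on {sr, sr^3, ...} = -1.

Derivation: D_6 has order 2*6 = 12 with 6 conjugacy classes, hence 6 irreducibles. Sum of squared dims 1 + 1 + 1 + 1 + 4 + 4 = 12 = |G|. Linear characters come from the abelianisation; the 2-dimensional irreps have character r^k -> 2*cos(2*pi*j*k/6), reflections -> 0.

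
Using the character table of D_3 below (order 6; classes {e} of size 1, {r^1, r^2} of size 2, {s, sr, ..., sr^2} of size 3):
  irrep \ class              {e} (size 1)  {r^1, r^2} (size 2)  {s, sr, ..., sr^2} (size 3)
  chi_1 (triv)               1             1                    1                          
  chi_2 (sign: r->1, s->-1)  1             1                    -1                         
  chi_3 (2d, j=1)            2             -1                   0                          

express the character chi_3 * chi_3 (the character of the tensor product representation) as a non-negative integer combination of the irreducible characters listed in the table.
chi_3 tensor chi_3 = chi_1 + chi_2 + chi_3 (all other irreducibles have multiplicity 0).

Explanation: The character of a tensor product is the pointwise product (chi_3 * chi_3)(C) = chi_3(C) * chi_3(C):
  {e}: (2)*(2), {r^1, r^2}: (-1)*(-1), {s, sr, ..., sr^2}: (0)*(0)
so (chi_3 * chi_3) takes values
  {e} -> 4, {r^1, r^2} -> 1, {s, sr, ..., sr^2} -> 0.
Now take the inner product of this character with each irreducible chi from the table, <chi_3*chi_3, chi> = (1/6) sum_C |C| (chi_3*chi_3)(C) conj(chi(C)):
  <chi_3*chi_3, chi_1> = (1/6)[1*(4)*conj(1) + 2*(1)*conj(1) + 3*(0)*conj(1)]
      = (1/6)[(4) + (2) + (0)] = 6/6 = 1
  <chi_3*chi_3, chi_2> = (1/6)[1*(4)*conj(1) + 2*(1)*conj(1) + 3*(0)*conj(-1)]
      = (1/6)[(4) + (2) + (0)] = 6/6 = 1
  <chi_3*chi_3, chi_3> = (1/6)[1*(4)*conj(2) + 2*(1)*conj(-1) + 3*(0)*conj(0)]
      = (1/6)[(8) + (-2) + (0)] = 6/6 = 1
Hence the multiplicities are chi_1: 1, chi_2: 1, chi_3: 1. Dimension check: dim(chi_3)*dim(chi_3) = 2*2 = 4 and sum (mult * dim) = 1*1 + 1*1 + 1*2 = 4.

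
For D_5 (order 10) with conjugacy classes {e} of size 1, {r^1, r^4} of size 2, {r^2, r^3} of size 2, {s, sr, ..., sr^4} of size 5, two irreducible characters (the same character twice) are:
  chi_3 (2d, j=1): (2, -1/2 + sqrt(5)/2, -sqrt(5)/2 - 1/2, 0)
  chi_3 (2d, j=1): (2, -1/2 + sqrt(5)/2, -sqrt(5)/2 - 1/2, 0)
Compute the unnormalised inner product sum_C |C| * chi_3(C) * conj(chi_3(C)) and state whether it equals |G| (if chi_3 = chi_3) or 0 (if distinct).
Sum = 10 = |G| = 10; so <chi_3, chi_3> = 1 (norm-1 confirms irreducibility).

Justification: Compute term by term over conjugacy classes (|C| * chi_3(C) * conj(chi_3(C))):
  1*(2)*conj(2) + 2*(-1/2 + sqrt(5)/2)*conj(-1/2 + sqrt(5)/2) + 2*(-sqrt(5)/2 - 1/2)*conj(-sqrt(5)/2 - 1/2) + 5*(0)*conj(0)
  = (4) + (3 - sqrt(5)) + (sqrt(5) + 3) + (0)
  = 10.
Dividing by |G| = 10 gives 10/10 = 1, matching the row-orthogonality relation <chi_3, chi_3> = [chi_3 = chi_3].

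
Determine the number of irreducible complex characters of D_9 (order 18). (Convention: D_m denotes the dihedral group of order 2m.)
6

Argument: The number of irreducible complex representations of a finite group equals its number of conjugacy classes. D_9 has 6 conjugacy classes ((n+3)/2 for n odd), so D_9 (order 18) has exactly 6 irreducible complex representations.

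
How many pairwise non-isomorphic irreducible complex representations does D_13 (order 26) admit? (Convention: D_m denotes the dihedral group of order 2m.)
8

Why: The number of irreducible complex representations of a finite group equals its number of conjugacy classes. D_13 has 8 conjugacy classes ((n+3)/2 for n odd), so D_13 (order 26) has exactly 8 irreducible complex representations.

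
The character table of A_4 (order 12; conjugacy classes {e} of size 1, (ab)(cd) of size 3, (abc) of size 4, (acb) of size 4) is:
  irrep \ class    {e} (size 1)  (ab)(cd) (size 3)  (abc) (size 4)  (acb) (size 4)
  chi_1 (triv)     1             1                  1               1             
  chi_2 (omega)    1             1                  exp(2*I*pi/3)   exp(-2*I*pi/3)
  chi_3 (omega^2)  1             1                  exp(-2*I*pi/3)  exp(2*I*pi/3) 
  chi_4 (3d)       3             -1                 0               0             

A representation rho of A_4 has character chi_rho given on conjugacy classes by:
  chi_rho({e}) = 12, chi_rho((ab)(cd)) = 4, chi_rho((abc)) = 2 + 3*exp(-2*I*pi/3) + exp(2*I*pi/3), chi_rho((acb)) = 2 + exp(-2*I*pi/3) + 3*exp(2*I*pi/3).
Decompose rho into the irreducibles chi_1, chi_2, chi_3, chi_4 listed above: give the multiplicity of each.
Multiplicities: chi_1: 2, chi_2: 1, chi_3: 3, chi_4: 2.

Why: Use <chi_rho, chi> = (1/|G|) sum_C |C| * chi_rho(C) * conj(chi(C)) with |G| = 12 for each irreducible chi in the table:
  <chi_rho, chi_1> = (1/12)[1*(12)*conj(1) + 3*(4)*conj(1) + 4*(2 + 3*exp(-2*I*pi/3) + exp(2*I*pi/3))*conj(1) + 4*(2 + exp(-2*I*pi/3) + 3*exp(2*I*pi/3))*conj(1)]
      = (1/12)[(12) + (12) + (8 + 12*exp(-2*I*pi/3) + 4*exp(2*I*pi/3)) + (8 + 4*exp(-2*I*pi/3) + 12*exp(2*I*pi/3))] = 24/12 = 2
  <chi_rho, chi_2> = (1/12)[1*(12)*conj(1) + 3*(4)*conj(1) + 4*(2 + 3*exp(-2*I*pi/3) + exp(2*I*pi/3))*conj(exp(2*I*pi/3)) + 4*(2 + exp(-2*I*pi/3) + 3*exp(2*I*pi/3))*conj(exp(-2*I*pi/3))]
      = (1/12)[(12) + (12) + (4 + 8*exp(-2*I*pi/3) + 12*exp(2*I*pi/3)) + (4 + 12*exp(-2*I*pi/3) + 8*exp(2*I*pi/3))] = 12/12 = 1
  <chi_rho, chi_3> = (1/12)[1*(12)*conj(1) + 3*(4)*conj(1) + 4*(2 + 3*exp(-2*I*pi/3) + exp(2*I*pi/3))*conj(exp(-2*I*pi/3)) + 4*(2 + exp(-2*I*pi/3) + 3*exp(2*I*pi/3))*conj(exp(2*I*pi/3))]
      = (1/12)[(12) + (12) + (12 + 4*exp(-2*I*pi/3) + 8*exp(2*I*pi/3)) + (12 + 8*exp(-2*I*pi/3) + 4*exp(2*I*pi/3))] = 36/12 = 3
  <chi_rho, chi_4> = (1/12)[1*(12)*conj(3) + 3*(4)*conj(-1) + 4*(2 + 3*exp(-2*I*pi/3) + exp(2*I*pi/3))*conj(0) + 4*(2 + exp(-2*I*pi/3) + 3*exp(2*I*pi/3))*conj(0)]
      = (1/12)[(36) + (-12) + (0) + (0)] = 24/12 = 2
(Exp terms are combined using exp(i*s)*conj(exp(i*t)) = exp(i*(s-t)), and sums of them are collapsed using the identity that for every m > 1 the m distinct m-th roots of unity sum to 0, e.g. 1 + exp(2*I*pi/3) + exp(-2*I*pi/3) = 0.)
Dimension check: dim(rho) = sum (mult * dim) = 2*1 + 1*1 + 3*1 + 2*3 = 12 = chi_rho(e) = 12.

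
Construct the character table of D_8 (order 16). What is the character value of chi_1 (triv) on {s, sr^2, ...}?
Conjugacy classes: {e} of size 1, {r^4} of size 1, {r^1, r^7} of size 2, {r^2, r^6} of size 2, {r^3, r^5} of size 2, {s, sr^2, ...} of size 4, {sr, sr^3, ...} of size 4.
Character table:
  irrep \ class              {e} (size 1)  {r^4} (size 1)  {r^1, r^7} (size 2)  {r^2, r^6} (size 2)  {r^3, r^5} (size 2)  {s, sr^2, ...} (size 4)  {sr, sr^3, ...} (size 4)
  chi_1 (triv)               1             1               1                    1                    1                    1                        1                       
  chi_2 (sign: r->1, s->-1)  1             1               1                    1                    1                    -1                       -1                      
  chi_3 (r->-1, s->1)        1             1               -1                   1                    -1                   1                        -1                      
  chi_4 (r->-1, s->-1)       1             1               -1                   1                    -1                   -1                       1                       
  chi_5 (2d, j=1)            2             -2              sqrt(2)              0                    -sqrt(2)             0                        0                       
  chi_6 (2d, j=2)            2             2               0                    -2                   0                    0                        0                       
  chi_7 (2d, j=3)            2             -2              -sqrt(2)             0                    sqrt(2)              0                        0                       

Spot check: chi_1 (triv) on {s, sr^2, ...} = 1.

Details: D_8 has order 2*8 = 16 with 7 conjugacy classes, hence 7 irreducibles. Sum of squared dims 1 + 1 + 1 + 1 + 4 + 4 + 4 = 16 = |G|. Linear characters come from the abelianisation; the 2-dimensional irreps have character r^k -> 2*cos(2*pi*j*k/8), reflections -> 0.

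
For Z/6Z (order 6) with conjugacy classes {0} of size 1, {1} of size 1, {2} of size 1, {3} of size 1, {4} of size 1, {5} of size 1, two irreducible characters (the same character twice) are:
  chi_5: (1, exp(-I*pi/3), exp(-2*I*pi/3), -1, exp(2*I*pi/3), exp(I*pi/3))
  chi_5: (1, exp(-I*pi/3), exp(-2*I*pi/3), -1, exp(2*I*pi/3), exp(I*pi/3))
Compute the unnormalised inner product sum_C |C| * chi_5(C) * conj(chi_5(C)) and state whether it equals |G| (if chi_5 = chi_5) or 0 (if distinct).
Sum = 6 = |G| = 6; so <chi_5, chi_5> = 1 (norm-1 confirms irreducibility).

Working: Compute term by term over conjugacy classes (|C| * chi_5(C) * conj(chi_5(C))):
  1*(1)*conj(1) + 1*(exp(-I*pi/3))*conj(exp(-I*pi/3)) + 1*(exp(-2*I*pi/3))*conj(exp(-2*I*pi/3)) + 1*(-1)*conj(-1) + 1*(exp(2*I*pi/3))*conj(exp(2*I*pi/3)) + 1*(exp(I*pi/3))*conj(exp(I*pi/3))
  = (1) + (1) + (1) + (1) + (1) + (1)
  = 6.
(Exp terms are combined using exp(i*s)*conj(exp(i*t)) = exp(i*(s-t)), and sums of them are collapsed using the identity that for every m > 1 the m distinct m-th roots of unity sum to 0, e.g. 1 + exp(2*I*pi/3) + exp(-2*I*pi/3) = 0.)
Dividing by |G| = 6 gives 6/6 = 1, matching the row-orthogonality relation <chi_5, chi_5> = [chi_5 = chi_5].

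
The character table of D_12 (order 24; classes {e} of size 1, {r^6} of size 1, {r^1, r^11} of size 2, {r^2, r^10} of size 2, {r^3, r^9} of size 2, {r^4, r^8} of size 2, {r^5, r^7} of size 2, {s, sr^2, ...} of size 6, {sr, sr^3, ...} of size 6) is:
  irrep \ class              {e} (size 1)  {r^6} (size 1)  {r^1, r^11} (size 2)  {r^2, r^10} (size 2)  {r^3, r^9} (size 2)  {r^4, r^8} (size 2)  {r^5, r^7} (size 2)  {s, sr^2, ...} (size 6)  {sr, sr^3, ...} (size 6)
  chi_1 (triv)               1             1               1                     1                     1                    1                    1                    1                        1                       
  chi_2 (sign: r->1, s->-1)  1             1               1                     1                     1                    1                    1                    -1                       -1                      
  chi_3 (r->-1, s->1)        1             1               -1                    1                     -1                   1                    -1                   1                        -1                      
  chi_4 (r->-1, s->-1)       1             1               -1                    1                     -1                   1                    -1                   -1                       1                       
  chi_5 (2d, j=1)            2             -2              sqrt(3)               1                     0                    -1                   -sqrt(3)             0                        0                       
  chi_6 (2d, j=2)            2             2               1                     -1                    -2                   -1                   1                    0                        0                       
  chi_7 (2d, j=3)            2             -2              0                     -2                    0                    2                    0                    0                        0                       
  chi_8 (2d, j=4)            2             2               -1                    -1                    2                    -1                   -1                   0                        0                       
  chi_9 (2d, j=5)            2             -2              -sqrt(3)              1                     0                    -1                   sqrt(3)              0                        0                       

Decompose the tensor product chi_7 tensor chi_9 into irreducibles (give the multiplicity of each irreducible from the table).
chi_7 tensor chi_9 = chi_6 + chi_8 (all other irreducibles have multiplicity 0).

The character of a tensor product is the pointwise product (chi_7 * chi_9)(C) = chi_7(C) * chi_9(C):
  {e}: (2)*(2), {r^6}: (-2)*(-2), {r^1, r^11}: (0)*(-sqrt(3)), {r^2, r^10}: (-2)*(1), {r^3, r^9}: (0)*(0), {r^4, r^8}: (2)*(-1), {r^5, r^7}: (0)*(sqrt(3)), {s, sr^2, ...}: (0)*(0), {sr, sr^3, ...}: (0)*(0)
so (chi_7 * chi_9) takes values
  {e} -> 4, {r^6} -> 4, {r^1, r^11} -> 0, {r^2, r^10} -> -2, {r^3, r^9} -> 0, {r^4, r^8} -> -2, {r^5, r^7} -> 0, {s, sr^2, ...} -> 0, {sr, sr^3, ...} -> 0.
Now take the inner product of this character with each irreducible chi from the table, <chi_7*chi_9, chi> = (1/24) sum_C |C| (chi_7*chi_9)(C) conj(chi(C)):
  <chi_7*chi_9, chi_1> = (1/24)[1*(4)*conj(1) + 1*(4)*conj(1) + 2*(0)*conj(1) + 2*(-2)*conj(1) + 2*(0)*conj(1) + 2*(-2)*conj(1) + 2*(0)*conj(1) + 6*(0)*conj(1) + 6*(0)*conj(1)]
      = (1/24)[(4) + (4) + (0) + (-4) + (0) + (-4) + (0) + (0) + (0)] = 0/24 = 0
  <chi_7*chi_9, chi_2> = (1/24)[1*(4)*conj(1) + 1*(4)*conj(1) + 2*(0)*conj(1) + 2*(-2)*conj(1) + 2*(0)*conj(1) + 2*(-2)*conj(1) + 2*(0)*conj(1) + 6*(0)*conj(-1) + 6*(0)*conj(-1)]
      = (1/24)[(4) + (4) + (0) + (-4) + (0) + (-4) + (0) + (0) + (0)] = 0/24 = 0
  <chi_7*chi_9, chi_3> = (1/24)[1*(4)*conj(1) + 1*(4)*conj(1) + 2*(0)*conj(-1) + 2*(-2)*conj(1) + 2*(0)*conj(-1) + 2*(-2)*conj(1) + 2*(0)*conj(-1) + 6*(0)*conj(1) + 6*(0)*conj(-1)]
      = (1/24)[(4) + (4) + (0) + (-4) + (0) + (-4) + (0) + (0) + (0)] = 0/24 = 0
  <chi_7*chi_9, chi_4> = (1/24)[1*(4)*conj(1) + 1*(4)*conj(1) + 2*(0)*conj(-1) + 2*(-2)*conj(1) + 2*(0)*conj(-1) + 2*(-2)*conj(1) + 2*(0)*conj(-1) + 6*(0)*conj(-1) + 6*(0)*conj(1)]
      = (1/24)[(4) + (4) + (0) + (-4) + (0) + (-4) + (0) + (0) + (0)] = 0/24 = 0
  <chi_7*chi_9, chi_5> = (1/24)[1*(4)*conj(2) + 1*(4)*conj(-2) + 2*(0)*conj(sqrt(3)) + 2*(-2)*conj(1) + 2*(0)*conj(0) + 2*(-2)*conj(-1) + 2*(0)*conj(-sqrt(3)) + 6*(0)*conj(0) + 6*(0)*conj(0)]
      = (1/24)[(8) + (-8) + (0) + (-4) + (0) + (4) + (0) + (0) + (0)] = 0/24 = 0
  <chi_7*chi_9, chi_6> = (1/24)[1*(4)*conj(2) + 1*(4)*conj(2) + 2*(0)*conj(1) + 2*(-2)*conj(-1) + 2*(0)*conj(-2) + 2*(-2)*conj(-1) + 2*(0)*conj(1) + 6*(0)*conj(0) + 6*(0)*conj(0)]
      = (1/24)[(8) + (8) + (0) + (4) + (0) + (4) + (0) + (0) + (0)] = 24/24 = 1
  <chi_7*chi_9, chi_7> = (1/24)[1*(4)*conj(2) + 1*(4)*conj(-2) + 2*(0)*conj(0) + 2*(-2)*conj(-2) + 2*(0)*conj(0) + 2*(-2)*conj(2) + 2*(0)*conj(0) + 6*(0)*conj(0) + 6*(0)*conj(0)]
      = (1/24)[(8) + (-8) + (0) + (8) + (0) + (-8) + (0) + (0) + (0)] = 0/24 = 0
  <chi_7*chi_9, chi_8> = (1/24)[1*(4)*conj(2) + 1*(4)*conj(2) + 2*(0)*conj(-1) + 2*(-2)*conj(-1) + 2*(0)*conj(2) + 2*(-2)*conj(-1) + 2*(0)*conj(-1) + 6*(0)*conj(0) + 6*(0)*conj(0)]
      = (1/24)[(8) + (8) + (0) + (4) + (0) + (4) + (0) + (0) + (0)] = 24/24 = 1
  <chi_7*chi_9, chi_9> = (1/24)[1*(4)*conj(2) + 1*(4)*conj(-2) + 2*(0)*conj(-sqrt(3)) + 2*(-2)*conj(1) + 2*(0)*conj(0) + 2*(-2)*conj(-1) + 2*(0)*conj(sqrt(3)) + 6*(0)*conj(0) + 6*(0)*conj(0)]
      = (1/24)[(8) + (-8) + (0) + (-4) + (0) + (4) + (0) + (0) + (0)] = 0/24 = 0
Hence the multiplicities are chi_6: 1, chi_8: 1. Dimension check: dim(chi_7)*dim(chi_9) = 2*2 = 4 and sum (mult * dim) = 1*2 + 1*2 = 4.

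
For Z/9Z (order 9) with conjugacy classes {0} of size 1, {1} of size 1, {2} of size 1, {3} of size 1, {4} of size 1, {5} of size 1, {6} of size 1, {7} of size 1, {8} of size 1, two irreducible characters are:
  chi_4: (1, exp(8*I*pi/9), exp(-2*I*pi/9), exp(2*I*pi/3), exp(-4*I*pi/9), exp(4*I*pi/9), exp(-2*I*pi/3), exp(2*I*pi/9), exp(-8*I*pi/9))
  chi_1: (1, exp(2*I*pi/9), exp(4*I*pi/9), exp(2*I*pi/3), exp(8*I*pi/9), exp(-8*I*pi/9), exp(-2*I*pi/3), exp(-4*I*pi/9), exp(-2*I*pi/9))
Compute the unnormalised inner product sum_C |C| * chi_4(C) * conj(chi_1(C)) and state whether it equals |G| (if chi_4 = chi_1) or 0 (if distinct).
Sum = 0; so <chi_4, chi_1> = 0 (distinct irreducibles are orthogonal).

Justification: Compute term by term over conjugacy classes (|C| * chi_4(C) * conj(chi_1(C))):
  1*(1)*conj(1) + 1*(exp(8*I*pi/9))*conj(exp(2*I*pi/9)) + 1*(exp(-2*I*pi/9))*conj(exp(4*I*pi/9)) + 1*(exp(2*I*pi/3))*conj(exp(2*I*pi/3)) + 1*(exp(-4*I*pi/9))*conj(exp(8*I*pi/9)) + 1*(exp(4*I*pi/9))*conj(exp(-8*I*pi/9)) + 1*(exp(-2*I*pi/3))*conj(exp(-2*I*pi/3)) + 1*(exp(2*I*pi/9))*conj(exp(-4*I*pi/9)) + 1*(exp(-8*I*pi/9))*conj(exp(-2*I*pi/9))
  = (1) + (exp(2*I*pi/3)) + (exp(-2*I*pi/3)) + (1) + (exp(2*I*pi/3)) + (exp(-2*I*pi/3)) + (1) + (exp(2*I*pi/3)) + (exp(-2*I*pi/3))
  = 0.
(Exp terms are combined using exp(i*s)*conj(exp(i*t)) = exp(i*(s-t)), and sums of them are collapsed using the identity that for every m > 1 the m distinct m-th roots of unity sum to 0, e.g. 1 + exp(2*I*pi/3) + exp(-2*I*pi/3) = 0.)
Dividing by |G| = 9 gives 0/9 = 0, matching the row-orthogonality relation <chi_4, chi_1> = [chi_4 = chi_1].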